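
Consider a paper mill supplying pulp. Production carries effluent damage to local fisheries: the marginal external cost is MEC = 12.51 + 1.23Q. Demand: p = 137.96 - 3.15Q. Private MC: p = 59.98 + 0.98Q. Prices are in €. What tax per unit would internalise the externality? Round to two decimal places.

tax = €27.53 per unit

Social marginal cost = private MC + MEC = 72.49 + 2.21Q.
Set SMC = demand: 72.49 + 2.21Q = 137.96 - 3.15Q → Q* = 12.2146.
The Pigouvian tax equals MEC at Q*: 12.51 + 1.23×12.2146 = 27.5340.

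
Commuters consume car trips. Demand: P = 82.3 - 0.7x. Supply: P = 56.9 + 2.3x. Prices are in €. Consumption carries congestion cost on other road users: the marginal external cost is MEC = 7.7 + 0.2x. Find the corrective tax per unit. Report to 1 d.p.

tax = €8.8 per unit

Social marginal benefit = demand − MEC = 74.6 - 0.9x.
Set SMB = MC: 74.6 - 0.9x = 56.9 + 2.3x → x* = 5.5313.
The Pigouvian tax equals MEC at x*: 7.7 + 0.2×5.5313 = 8.8063.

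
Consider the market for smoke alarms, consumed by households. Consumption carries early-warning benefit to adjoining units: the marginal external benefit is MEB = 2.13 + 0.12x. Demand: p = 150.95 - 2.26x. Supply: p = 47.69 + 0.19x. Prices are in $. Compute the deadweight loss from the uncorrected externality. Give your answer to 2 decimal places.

Market equilibrium (private): 47.69 + 0.19x = 150.95 - 2.26x → x_m = 42.1469.
Social marginal benefit = demand + MEB = 153.08 - 2.14x.
Set SMB = MC: 153.08 - 2.14x = 47.69 + 0.19x → x* = 45.2318.
The welfare-loss triangle has base |x_m − x*| and height MEB(x_m) (the vertical gap between SMB and MC is zero at x* and MEB at x_m).
DWL = ½ × 3.0849 × 7.1876 = 11.0865.

DWL = $11.09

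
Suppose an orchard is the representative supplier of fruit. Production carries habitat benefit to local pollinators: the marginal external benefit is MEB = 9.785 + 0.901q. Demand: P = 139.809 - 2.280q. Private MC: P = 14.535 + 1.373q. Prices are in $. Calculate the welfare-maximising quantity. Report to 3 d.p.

q* = 49.077

Social marginal cost = private MC − MEB = 4.750 + 0.472q.
Set SMC = demand: 4.750 + 0.472q = 139.809 - 2.280q → q* = 49.0767.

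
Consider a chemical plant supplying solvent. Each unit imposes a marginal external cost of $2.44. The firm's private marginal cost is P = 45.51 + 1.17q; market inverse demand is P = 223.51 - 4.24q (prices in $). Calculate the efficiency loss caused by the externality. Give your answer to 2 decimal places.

Market equilibrium (private): 45.51 + 1.17q = 223.51 - 4.24q → q_m = 32.9020.
Social marginal cost = private MC + MEC = 47.95 + 1.17q.
Set SMC = demand: 47.95 + 1.17q = 223.51 - 4.24q → q* = 32.4510.
The loss is the area between SMC and demand from q* to q_m; with linear curves that's a triangle of height MEC(q_m).
DWL = ½ × 0.4510 × 2.4400 = 0.5502.

DWL = $0.55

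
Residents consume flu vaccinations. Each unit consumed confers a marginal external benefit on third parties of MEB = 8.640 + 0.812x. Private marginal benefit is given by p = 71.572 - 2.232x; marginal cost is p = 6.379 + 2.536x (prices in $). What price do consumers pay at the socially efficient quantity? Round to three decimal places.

P = $29.915

Social marginal benefit = demand + MEB = 80.212 - 1.420x.
Set SMB = MC: 80.212 - 1.420x = 6.379 + 2.536x → x* = 18.6635.
Consumer price on the demand curve at x*: 71.572 − 2.232×18.6635 = 29.9151.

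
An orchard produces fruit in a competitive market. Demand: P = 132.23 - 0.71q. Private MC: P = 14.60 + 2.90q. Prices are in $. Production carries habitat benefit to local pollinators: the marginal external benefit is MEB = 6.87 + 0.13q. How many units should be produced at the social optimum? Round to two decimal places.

Social marginal cost = private MC − MEB = 7.73 + 2.77q.
Set SMC = demand: 7.73 + 2.77q = 132.23 - 0.71q → q* = 35.7759.

q* = 35.78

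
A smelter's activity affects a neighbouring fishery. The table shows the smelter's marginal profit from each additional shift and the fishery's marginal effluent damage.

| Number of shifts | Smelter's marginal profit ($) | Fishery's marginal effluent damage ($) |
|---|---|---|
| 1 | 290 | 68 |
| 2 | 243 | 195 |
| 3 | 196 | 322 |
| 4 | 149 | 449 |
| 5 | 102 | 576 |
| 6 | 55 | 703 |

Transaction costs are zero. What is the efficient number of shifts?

2

Bargaining reaches the level where marginal profit last exceeds marginal effluent damage.
That holds through level 2 (243 ≥ 195) but not at 3 (196 < 322).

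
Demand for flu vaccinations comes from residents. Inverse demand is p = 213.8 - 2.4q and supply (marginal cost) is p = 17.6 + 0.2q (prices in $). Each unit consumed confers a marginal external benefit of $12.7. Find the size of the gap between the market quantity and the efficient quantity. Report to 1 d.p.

Market equilibrium (private): 17.6 + 0.2q = 213.8 - 2.4q → q_m = 75.4615.
Social marginal benefit = demand + MEB = 226.5 - 2.4q.
Set SMB = MC: 226.5 - 2.4q = 17.6 + 0.2q → q* = 80.3462.
Gap = |75.4615 − 80.3462| = 4.8847.

4.9 units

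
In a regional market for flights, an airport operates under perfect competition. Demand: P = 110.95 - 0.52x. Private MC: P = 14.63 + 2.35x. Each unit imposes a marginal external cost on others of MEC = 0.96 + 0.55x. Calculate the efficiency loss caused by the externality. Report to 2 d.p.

Market equilibrium (private): 14.63 + 2.35x = 110.95 - 0.52x → x_m = 33.5610.
Social marginal cost = private MC + MEC = 15.59 + 2.90x.
Set SMC = demand: 15.59 + 2.90x = 110.95 - 0.52x → x* = 27.8830.
Height of the DWL triangle at x_m is SMC(x_m) − demand(x_m) = MEC(x_m) = 19.4185.
DWL = ½ × 5.6780 × 19.4185 = 55.1291.

DWL = 55.13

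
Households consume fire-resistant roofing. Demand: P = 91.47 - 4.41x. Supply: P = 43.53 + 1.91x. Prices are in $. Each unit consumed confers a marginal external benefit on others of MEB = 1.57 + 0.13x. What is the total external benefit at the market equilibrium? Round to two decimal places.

$15.65

Market equilibrium (private): 43.53 + 1.91x = 91.47 - 4.41x → x_m = 7.5854.
Total external benefit = ∫₀^{x_m} (1.57 + 0.13x) dx = 1.57×7.5854 + ½×0.13×7.5854² = 15.6491.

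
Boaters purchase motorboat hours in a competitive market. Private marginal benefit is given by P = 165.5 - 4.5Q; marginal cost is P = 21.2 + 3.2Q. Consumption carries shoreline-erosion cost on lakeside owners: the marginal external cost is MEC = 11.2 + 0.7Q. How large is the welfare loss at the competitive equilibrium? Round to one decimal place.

Market equilibrium (private): 21.2 + 3.2Q = 165.5 - 4.5Q → Q_m = 18.7403.
Social marginal benefit = demand − MEC = 154.3 - 5.2Q.
Set SMB = MC: 154.3 - 5.2Q = 21.2 + 3.2Q → Q* = 15.8452.
The loss is the area between SMB and MC from Q* to Q_m; with linear curves that's a triangle of height MEC(Q_m).
DWL = ½ × 2.8951 × 24.3182 = 35.2018.

DWL = 35.2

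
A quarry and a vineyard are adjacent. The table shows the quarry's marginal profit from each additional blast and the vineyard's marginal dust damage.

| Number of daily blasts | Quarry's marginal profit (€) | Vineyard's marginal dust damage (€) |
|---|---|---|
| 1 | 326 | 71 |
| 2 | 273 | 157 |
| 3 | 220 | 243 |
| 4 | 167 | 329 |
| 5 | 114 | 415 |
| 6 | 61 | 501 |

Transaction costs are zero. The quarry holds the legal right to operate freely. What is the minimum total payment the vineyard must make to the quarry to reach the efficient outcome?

Left alone the quarry would choose level 6 (marginal profit stays positive).
Efficient level: k* = 2 (marginal profit ≥ marginal dust damage through 2).
The vineyard must at least cover the quarry's forgone profit from cutting 6→2: 220 + 167 + 114 + 61 = 562.

€562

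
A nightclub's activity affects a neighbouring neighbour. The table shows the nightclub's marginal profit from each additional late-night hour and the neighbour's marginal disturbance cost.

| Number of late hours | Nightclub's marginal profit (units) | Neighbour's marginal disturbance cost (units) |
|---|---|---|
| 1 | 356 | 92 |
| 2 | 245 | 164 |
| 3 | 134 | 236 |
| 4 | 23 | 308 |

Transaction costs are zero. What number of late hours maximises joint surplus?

Bargaining reaches the level where marginal profit last exceeds marginal disturbance cost.
That holds through level 2 (245 ≥ 164) but not at 3 (134 < 236).

2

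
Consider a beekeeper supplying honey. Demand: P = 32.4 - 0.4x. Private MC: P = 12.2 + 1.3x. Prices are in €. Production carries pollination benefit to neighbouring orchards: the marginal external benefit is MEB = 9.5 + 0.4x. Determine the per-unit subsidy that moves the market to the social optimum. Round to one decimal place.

Social marginal cost = private MC − MEB = 2.7 + 0.9x.
Set SMC = demand: 2.7 + 0.9x = 32.4 - 0.4x → x* = 22.8462.
The Pigouvian subsidy equals MEB at x*: 9.5 + 0.4×22.8462 = 18.6385.

subsidy = €18.6 per unit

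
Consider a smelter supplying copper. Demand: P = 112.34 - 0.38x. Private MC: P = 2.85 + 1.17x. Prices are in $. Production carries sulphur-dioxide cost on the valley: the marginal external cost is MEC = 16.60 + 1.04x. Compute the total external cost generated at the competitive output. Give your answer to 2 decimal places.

$3767.31

Market equilibrium (private): 2.85 + 1.17x = 112.34 - 0.38x → x_m = 70.6387.
Total external cost = ∫₀^{x_m} (16.60 + 1.04x) dx = 16.60×70.6387 + ½×1.04×70.6387² = 3767.3119.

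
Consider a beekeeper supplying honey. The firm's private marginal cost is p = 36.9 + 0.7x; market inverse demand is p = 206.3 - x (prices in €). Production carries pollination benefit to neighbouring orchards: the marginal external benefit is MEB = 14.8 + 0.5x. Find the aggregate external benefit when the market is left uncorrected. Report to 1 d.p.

€3957.2

Market equilibrium (private): 36.9 + 0.7x = 206.3 - x → x_m = 99.6471.
Total external benefit = ∫₀^{x_m} (14.8 + 0.5x) dx = 14.8×99.6471 + ½×0.5×99.6471² = 3957.1632.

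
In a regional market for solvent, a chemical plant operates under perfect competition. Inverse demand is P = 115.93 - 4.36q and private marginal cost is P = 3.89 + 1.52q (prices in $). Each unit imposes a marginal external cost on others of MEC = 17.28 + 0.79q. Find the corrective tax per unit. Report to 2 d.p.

tax = $28.50 per unit

Social marginal cost = private MC + MEC = 21.17 + 2.31q.
Set SMC = demand: 21.17 + 2.31q = 115.93 - 4.36q → q* = 14.2069.
The Pigouvian tax equals MEC at q*: 17.28 + 0.79×14.2069 = 28.5035.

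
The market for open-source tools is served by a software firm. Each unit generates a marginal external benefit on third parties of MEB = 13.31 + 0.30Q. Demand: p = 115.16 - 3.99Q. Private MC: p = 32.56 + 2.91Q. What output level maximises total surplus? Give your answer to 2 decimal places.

Q* = 14.53

Social marginal cost = private MC − MEB = 19.25 + 2.61Q.
Set SMC = demand: 19.25 + 2.61Q = 115.16 - 3.99Q → Q* = 14.5318.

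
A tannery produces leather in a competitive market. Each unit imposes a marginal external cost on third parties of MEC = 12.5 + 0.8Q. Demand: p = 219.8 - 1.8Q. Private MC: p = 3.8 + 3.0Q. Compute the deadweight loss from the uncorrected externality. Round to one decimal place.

DWL = 210.0

Market equilibrium (private): 3.8 + 3.0Q = 219.8 - 1.8Q → Q_m = 45.0000.
Social marginal cost = private MC + MEC = 16.3 + 3.8Q.
Set SMC = demand: 16.3 + 3.8Q = 219.8 - 1.8Q → Q* = 36.3393.
Between Q* and Q_m the wedge SMC − demand runs linearly from 0 to MEC(Q_m), so the loss is a triangle.
DWL = ½ × 8.6607 × 48.5000 = 210.0220.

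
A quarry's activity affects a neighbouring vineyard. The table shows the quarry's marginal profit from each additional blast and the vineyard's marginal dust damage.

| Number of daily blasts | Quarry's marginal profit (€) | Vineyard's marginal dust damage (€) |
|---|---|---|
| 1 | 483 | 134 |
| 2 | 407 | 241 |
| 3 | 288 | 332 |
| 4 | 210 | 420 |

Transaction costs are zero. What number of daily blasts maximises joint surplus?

Bargaining reaches the level where marginal profit last exceeds marginal dust damage.
That holds through level 2 (407 ≥ 241) but not at 3 (288 < 332).

2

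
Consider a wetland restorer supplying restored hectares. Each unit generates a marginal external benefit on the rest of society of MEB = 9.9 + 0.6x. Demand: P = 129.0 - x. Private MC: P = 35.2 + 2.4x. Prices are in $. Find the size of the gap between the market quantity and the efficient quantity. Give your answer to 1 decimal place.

9.4 units

Market equilibrium (private): 35.2 + 2.4x = 129.0 - x → x_m = 27.5882.
Social marginal cost = private MC − MEB = 25.3 + 1.8x.
Set SMC = demand: 25.3 + 1.8x = 129.0 - x → x* = 37.0357.
Gap = |27.5882 − 37.0357| = 9.4475.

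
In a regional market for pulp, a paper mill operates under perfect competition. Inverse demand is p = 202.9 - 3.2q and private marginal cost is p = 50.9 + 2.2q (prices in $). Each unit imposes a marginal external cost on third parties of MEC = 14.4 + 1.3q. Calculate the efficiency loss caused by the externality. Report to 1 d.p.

DWL = $194.0

Market equilibrium (private): 50.9 + 2.2q = 202.9 - 3.2q → q_m = 28.1481.
Social marginal cost = private MC + MEC = 65.3 + 3.5q.
Set SMC = demand: 65.3 + 3.5q = 202.9 - 3.2q → q* = 20.5373.
The loss is the area between SMC and demand from q* to q_m; with linear curves that's a triangle of height MEC(q_m).
DWL = ½ × 7.6108 × 50.9926 = 194.0472.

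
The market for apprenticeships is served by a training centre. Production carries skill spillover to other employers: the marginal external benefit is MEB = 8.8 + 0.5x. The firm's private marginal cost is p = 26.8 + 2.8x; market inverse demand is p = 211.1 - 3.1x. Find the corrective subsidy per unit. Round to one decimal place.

Social marginal cost = private MC − MEB = 18.0 + 2.3x.
Set SMC = demand: 18.0 + 2.3x = 211.1 - 3.1x → x* = 35.7593.
The Pigouvian subsidy equals MEB at x*: 8.8 + 0.5×35.7593 = 26.6797.

subsidy = 26.7 per unit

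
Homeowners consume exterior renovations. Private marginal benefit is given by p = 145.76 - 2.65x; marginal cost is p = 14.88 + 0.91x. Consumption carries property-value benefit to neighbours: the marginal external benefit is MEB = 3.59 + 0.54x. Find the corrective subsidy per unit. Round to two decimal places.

subsidy = 27.63 per unit

Social marginal benefit = demand + MEB = 149.35 - 2.11x.
Set SMB = MC: 149.35 - 2.11x = 14.88 + 0.91x → x* = 44.5265.
The Pigouvian subsidy equals MEB at x*: 3.59 + 0.54×44.5265 = 27.6343.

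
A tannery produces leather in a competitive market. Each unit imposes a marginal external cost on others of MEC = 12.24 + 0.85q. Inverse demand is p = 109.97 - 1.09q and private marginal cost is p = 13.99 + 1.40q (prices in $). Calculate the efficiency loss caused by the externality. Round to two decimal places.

DWL = $303.20

Market equilibrium (private): 13.99 + 1.40q = 109.97 - 1.09q → q_m = 38.5462.
Social marginal cost = private MC + MEC = 26.23 + 2.25q.
Set SMC = demand: 26.23 + 2.25q = 109.97 - 1.09q → q* = 25.0719.
The welfare-loss triangle has base |q_m − q*| and height MEC(q_m) (the vertical gap between SMC and demand is zero at q* and MEC at q_m).
DWL = ½ × 13.4743 × 45.0043 = 303.2007.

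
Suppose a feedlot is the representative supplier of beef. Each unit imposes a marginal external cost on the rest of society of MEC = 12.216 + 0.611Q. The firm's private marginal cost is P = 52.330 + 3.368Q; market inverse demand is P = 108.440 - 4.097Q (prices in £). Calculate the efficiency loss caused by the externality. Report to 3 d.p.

DWL = £17.492

Market equilibrium (private): 52.330 + 3.368Q = 108.440 - 4.097Q → Q_m = 7.5164.
Social marginal cost = private MC + MEC = 64.546 + 3.979Q.
Set SMC = demand: 64.546 + 3.979Q = 108.440 - 4.097Q → Q* = 5.4351.
The welfare-loss triangle has base |Q_m − Q*| and height MEC(Q_m) (the vertical gap between SMC and demand is zero at Q* and MEC at Q_m).
DWL = ½ × 2.0813 × 16.8085 = 17.4918.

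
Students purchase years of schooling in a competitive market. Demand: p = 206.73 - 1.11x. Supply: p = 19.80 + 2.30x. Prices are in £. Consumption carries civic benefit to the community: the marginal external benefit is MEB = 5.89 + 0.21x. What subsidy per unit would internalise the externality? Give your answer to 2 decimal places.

Social marginal benefit = demand + MEB = 212.62 - 0.90x.
Set SMB = MC: 212.62 - 0.90x = 19.80 + 2.30x → x* = 60.2563.
The Pigouvian subsidy equals MEB at x*: 5.89 + 0.21×60.2563 = 18.5438.

subsidy = £18.54 per unit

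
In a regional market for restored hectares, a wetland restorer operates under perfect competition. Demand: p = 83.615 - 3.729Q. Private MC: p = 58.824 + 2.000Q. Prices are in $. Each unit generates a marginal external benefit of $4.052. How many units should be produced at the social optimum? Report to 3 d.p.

Social marginal cost = private MC − MEB = 54.772 + 2.000Q.
Set SMC = demand: 54.772 + 2.000Q = 83.615 - 3.729Q → Q* = 5.0346.

Q* = 5.035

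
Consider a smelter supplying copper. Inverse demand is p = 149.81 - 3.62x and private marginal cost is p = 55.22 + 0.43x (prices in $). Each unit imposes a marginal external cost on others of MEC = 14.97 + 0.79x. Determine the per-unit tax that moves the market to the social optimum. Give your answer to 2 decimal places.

Social marginal cost = private MC + MEC = 70.19 + 1.22x.
Set SMC = demand: 70.19 + 1.22x = 149.81 - 3.62x → x* = 16.4504.
The Pigouvian tax equals MEC at x*: 14.97 + 0.79×16.4504 = 27.9658.

tax = $27.97 per unit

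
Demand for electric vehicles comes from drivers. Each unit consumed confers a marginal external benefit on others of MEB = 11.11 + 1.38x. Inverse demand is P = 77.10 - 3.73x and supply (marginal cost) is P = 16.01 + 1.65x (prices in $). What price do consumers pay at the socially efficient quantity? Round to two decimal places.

Social marginal benefit = demand + MEB = 88.21 - 2.35x.
Set SMB = MC: 88.21 - 2.35x = 16.01 + 1.65x → x* = 18.0500.
Consumer price on the demand curve at x*: 77.10 − 3.73×18.0500 = 9.7735.

P = $9.77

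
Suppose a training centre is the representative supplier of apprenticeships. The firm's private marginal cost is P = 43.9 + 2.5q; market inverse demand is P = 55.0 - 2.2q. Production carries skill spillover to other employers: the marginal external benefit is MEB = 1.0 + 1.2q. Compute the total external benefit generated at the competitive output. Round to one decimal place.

5.7

Market equilibrium (private): 43.9 + 2.5q = 55.0 - 2.2q → q_m = 2.3617.
Total external benefit = ∫₀^{q_m} (1.0 + 1.2q) dq = 1.0×2.3617 + ½×1.2×2.3617² = 5.7083.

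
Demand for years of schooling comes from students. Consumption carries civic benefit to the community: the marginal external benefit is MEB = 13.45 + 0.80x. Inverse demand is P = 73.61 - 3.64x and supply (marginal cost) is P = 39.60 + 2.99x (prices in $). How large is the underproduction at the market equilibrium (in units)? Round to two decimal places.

3.01 units

Market equilibrium (private): 39.60 + 2.99x = 73.61 - 3.64x → x_m = 5.1297.
Social marginal benefit = demand + MEB = 87.06 - 2.84x.
Set SMB = MC: 87.06 - 2.84x = 39.60 + 2.99x → x* = 8.1407.
Gap = |5.1297 − 8.1407| = 3.0110.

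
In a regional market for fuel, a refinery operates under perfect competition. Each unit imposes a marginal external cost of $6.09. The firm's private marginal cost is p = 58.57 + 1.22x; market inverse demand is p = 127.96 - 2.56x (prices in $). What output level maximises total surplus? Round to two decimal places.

Social marginal cost = private MC + MEC = 64.66 + 1.22x.
Set SMC = demand: 64.66 + 1.22x = 127.96 - 2.56x → x* = 16.7460.

x* = 16.75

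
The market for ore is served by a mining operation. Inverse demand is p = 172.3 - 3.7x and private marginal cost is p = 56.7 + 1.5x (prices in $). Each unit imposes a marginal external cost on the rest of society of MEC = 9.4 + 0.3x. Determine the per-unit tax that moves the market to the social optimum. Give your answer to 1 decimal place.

tax = $15.2 per unit

Social marginal cost = private MC + MEC = 66.1 + 1.8x.
Set SMC = demand: 66.1 + 1.8x = 172.3 - 3.7x → x* = 19.3091.
The Pigouvian tax equals MEC at x*: 9.4 + 0.3×19.3091 = 15.1927.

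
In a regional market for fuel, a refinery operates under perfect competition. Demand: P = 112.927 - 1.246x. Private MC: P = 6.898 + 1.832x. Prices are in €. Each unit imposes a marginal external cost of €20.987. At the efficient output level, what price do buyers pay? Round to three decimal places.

Social marginal cost = private MC + MEC = 27.885 + 1.832x.
Set SMC = demand: 27.885 + 1.832x = 112.927 - 1.246x → x* = 27.6290.
Consumer price on the demand curve at x*: 112.927 − 1.246×27.6290 = 78.5013.

P = €78.501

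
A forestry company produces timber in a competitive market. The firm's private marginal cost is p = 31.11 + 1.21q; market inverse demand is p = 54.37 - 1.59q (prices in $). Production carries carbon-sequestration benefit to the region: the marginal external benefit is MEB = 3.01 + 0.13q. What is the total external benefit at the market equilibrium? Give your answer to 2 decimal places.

$29.49

Market equilibrium (private): 31.11 + 1.21q = 54.37 - 1.59q → q_m = 8.3071.
Total external benefit = ∫₀^{q_m} (3.01 + 0.13q) dq = 3.01×8.3071 + ½×0.13×8.3071² = 29.4899.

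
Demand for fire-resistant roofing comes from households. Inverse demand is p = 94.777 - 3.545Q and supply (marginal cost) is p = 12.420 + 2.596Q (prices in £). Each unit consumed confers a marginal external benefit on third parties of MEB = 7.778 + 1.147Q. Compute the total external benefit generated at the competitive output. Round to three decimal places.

£207.458

Market equilibrium (private): 12.420 + 2.596Q = 94.777 - 3.545Q → Q_m = 13.4110.
Total external benefit = ∫₀^{Q_m} (7.778 + 1.147Q) dQ = 7.778×13.4110 + ½×1.147×13.4110² = 207.4576.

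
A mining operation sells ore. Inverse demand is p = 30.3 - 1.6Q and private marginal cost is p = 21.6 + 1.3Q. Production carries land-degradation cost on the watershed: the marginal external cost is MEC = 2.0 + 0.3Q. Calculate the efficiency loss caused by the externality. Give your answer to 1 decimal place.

Market equilibrium (private): 21.6 + 1.3Q = 30.3 - 1.6Q → Q_m = 3.0000.
Social marginal cost = private MC + MEC = 23.6 + 1.6Q.
Set SMC = demand: 23.6 + 1.6Q = 30.3 - 1.6Q → Q* = 2.0938.
Between Q* and Q_m the wedge SMC − demand runs linearly from 0 to MEC(Q_m), so the loss is a triangle.
DWL = ½ × 0.9062 × 2.9000 = 1.3140.

DWL = 1.3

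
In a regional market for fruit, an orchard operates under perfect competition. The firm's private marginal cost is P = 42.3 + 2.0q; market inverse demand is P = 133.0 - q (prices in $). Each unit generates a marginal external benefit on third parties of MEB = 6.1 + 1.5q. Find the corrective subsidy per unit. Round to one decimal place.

subsidy = $102.9 per unit

Social marginal cost = private MC − MEB = 36.2 + 0.5q.
Set SMC = demand: 36.2 + 0.5q = 133.0 - q → q* = 64.5333.
The Pigouvian subsidy equals MEB at q*: 6.1 + 1.5×64.5333 = 102.9000.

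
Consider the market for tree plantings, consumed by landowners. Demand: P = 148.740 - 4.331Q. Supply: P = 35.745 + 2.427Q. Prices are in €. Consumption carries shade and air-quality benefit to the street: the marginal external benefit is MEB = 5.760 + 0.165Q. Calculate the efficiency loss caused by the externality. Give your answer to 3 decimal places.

DWL = €5.504

Market equilibrium (private): 35.745 + 2.427Q = 148.740 - 4.331Q → Q_m = 16.7202.
Social marginal benefit = demand + MEB = 154.500 - 4.166Q.
Set SMB = MC: 154.500 - 4.166Q = 35.745 + 2.427Q → Q* = 18.0123.
Between Q* and Q_m the wedge SMB − MC runs linearly from 0 to MEB(Q_m), so the loss is a triangle.
DWL = ½ × 1.2921 × 8.5188 = 5.5036.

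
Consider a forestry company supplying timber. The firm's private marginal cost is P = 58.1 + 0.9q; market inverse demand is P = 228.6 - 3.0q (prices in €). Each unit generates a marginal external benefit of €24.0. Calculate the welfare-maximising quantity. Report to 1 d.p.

q* = 49.9

Social marginal cost = private MC − MEB = 34.1 + 0.9q.
Set SMC = demand: 34.1 + 0.9q = 228.6 - 3.0q → q* = 49.8718.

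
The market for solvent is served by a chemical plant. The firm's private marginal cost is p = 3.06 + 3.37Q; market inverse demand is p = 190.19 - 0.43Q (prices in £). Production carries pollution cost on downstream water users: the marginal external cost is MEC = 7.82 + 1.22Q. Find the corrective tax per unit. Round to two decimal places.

tax = £51.40 per unit

Social marginal cost = private MC + MEC = 10.88 + 4.59Q.
Set SMC = demand: 10.88 + 4.59Q = 190.19 - 0.43Q → Q* = 35.7191.
The Pigouvian tax equals MEC at Q*: 7.82 + 1.22×35.7191 = 51.3973.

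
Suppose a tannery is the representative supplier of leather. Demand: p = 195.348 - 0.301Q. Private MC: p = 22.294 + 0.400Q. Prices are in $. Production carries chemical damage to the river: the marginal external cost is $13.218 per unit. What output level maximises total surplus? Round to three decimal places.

Social marginal cost = private MC + MEC = 35.512 + 0.400Q.
Set SMC = demand: 35.512 + 0.400Q = 195.348 - 0.301Q → Q* = 228.0114.

Q* = 228.011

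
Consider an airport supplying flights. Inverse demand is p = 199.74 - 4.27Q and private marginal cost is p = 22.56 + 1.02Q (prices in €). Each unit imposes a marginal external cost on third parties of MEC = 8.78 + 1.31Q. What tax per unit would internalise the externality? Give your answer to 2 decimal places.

tax = €42.20 per unit

Social marginal cost = private MC + MEC = 31.34 + 2.33Q.
Set SMC = demand: 31.34 + 2.33Q = 199.74 - 4.27Q → Q* = 25.5152.
The Pigouvian tax equals MEC at Q*: 8.78 + 1.31×25.5152 = 42.2049.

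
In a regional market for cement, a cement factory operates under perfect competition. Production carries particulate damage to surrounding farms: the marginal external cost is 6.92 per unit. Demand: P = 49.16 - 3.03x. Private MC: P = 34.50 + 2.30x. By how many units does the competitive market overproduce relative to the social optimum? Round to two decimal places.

Market equilibrium (private): 34.50 + 2.30x = 49.16 - 3.03x → x_m = 2.7505.
Social marginal cost = private MC + MEC = 41.42 + 2.30x.
Set SMC = demand: 41.42 + 2.30x = 49.16 - 3.03x → x* = 1.4522.
Gap = |2.7505 − 1.4522| = 1.2983.

1.30 units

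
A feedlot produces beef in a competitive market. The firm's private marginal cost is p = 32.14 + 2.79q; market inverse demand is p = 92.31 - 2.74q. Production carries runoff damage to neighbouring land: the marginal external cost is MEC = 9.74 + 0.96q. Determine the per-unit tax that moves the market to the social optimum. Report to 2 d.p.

Social marginal cost = private MC + MEC = 41.88 + 3.75q.
Set SMC = demand: 41.88 + 3.75q = 92.31 - 2.74q → q* = 7.7704.
The Pigouvian tax equals MEC at q*: 9.74 + 0.96×7.7704 = 17.1996.

tax = 17.20 per unit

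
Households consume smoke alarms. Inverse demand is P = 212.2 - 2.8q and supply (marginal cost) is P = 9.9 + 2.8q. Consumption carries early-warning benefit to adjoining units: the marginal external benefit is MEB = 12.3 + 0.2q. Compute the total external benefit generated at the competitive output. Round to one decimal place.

Market equilibrium (private): 9.9 + 2.8q = 212.2 - 2.8q → q_m = 36.1250.
Total external benefit = ∫₀^{q_m} (12.3 + 0.2q) dq = 12.3×36.1250 + ½×0.2×36.1250² = 574.8391.

574.8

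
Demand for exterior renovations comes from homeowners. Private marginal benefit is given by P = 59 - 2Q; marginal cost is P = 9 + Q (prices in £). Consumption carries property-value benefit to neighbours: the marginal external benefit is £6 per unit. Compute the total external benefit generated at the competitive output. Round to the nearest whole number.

Market equilibrium (private): 9 + Q = 59 - 2Q → Q_m = 16.6667.
Total external benefit = MEB × Q_m = 6 × 16.6667 = 100.0002.

£100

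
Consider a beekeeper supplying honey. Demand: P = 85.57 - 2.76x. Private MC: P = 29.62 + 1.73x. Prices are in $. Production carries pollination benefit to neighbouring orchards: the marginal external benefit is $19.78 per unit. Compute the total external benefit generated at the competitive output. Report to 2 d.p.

$246.48

Market equilibrium (private): 29.62 + 1.73x = 85.57 - 2.76x → x_m = 12.4610.
Total external benefit = MEB × x_m = 19.78 × 12.4610 = 246.4786.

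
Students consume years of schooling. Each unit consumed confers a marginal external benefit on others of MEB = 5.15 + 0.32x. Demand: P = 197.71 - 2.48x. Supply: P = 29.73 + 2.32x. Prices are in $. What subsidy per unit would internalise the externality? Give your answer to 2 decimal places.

Social marginal benefit = demand + MEB = 202.86 - 2.16x.
Set SMB = MC: 202.86 - 2.16x = 29.73 + 2.32x → x* = 38.6451.
The Pigouvian subsidy equals MEB at x*: 5.15 + 0.32×38.6451 = 17.5164.

subsidy = $17.52 per unit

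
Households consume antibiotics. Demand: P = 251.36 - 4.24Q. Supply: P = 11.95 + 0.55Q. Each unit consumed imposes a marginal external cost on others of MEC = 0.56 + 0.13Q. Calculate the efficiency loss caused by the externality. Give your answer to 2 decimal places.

Market equilibrium (private): 11.95 + 0.55Q = 251.36 - 4.24Q → Q_m = 49.9812.
Social marginal benefit = demand − MEC = 250.80 - 4.37Q.
Set SMB = MC: 250.80 - 4.37Q = 11.95 + 0.55Q → Q* = 48.5467.
The welfare-loss triangle has base |Q_m − Q*| and height MEC(Q_m) (the vertical gap between SMB and MC is zero at Q* and MEC at Q_m).
DWL = ½ × 1.4345 × 7.0576 = 5.0621.

DWL = 5.06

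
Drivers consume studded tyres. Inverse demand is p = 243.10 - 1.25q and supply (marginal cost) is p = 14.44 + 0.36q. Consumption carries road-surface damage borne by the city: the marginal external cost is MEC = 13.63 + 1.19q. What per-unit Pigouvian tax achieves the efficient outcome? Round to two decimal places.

tax = 105.02 per unit

Social marginal benefit = demand − MEC = 229.47 - 2.44q.
Set SMB = MC: 229.47 - 2.44q = 14.44 + 0.36q → q* = 76.7964.
The Pigouvian tax equals MEC at q*: 13.63 + 1.19×76.7964 = 105.0177.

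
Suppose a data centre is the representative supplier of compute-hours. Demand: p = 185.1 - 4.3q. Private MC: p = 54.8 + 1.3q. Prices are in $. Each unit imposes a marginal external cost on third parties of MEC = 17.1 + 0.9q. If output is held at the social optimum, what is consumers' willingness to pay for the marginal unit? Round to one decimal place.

P = $110.2

Social marginal cost = private MC + MEC = 71.9 + 2.2q.
Set SMC = demand: 71.9 + 2.2q = 185.1 - 4.3q → q* = 17.4154.
Consumer price on the demand curve at q*: 185.1 − 4.3×17.4154 = 110.2138.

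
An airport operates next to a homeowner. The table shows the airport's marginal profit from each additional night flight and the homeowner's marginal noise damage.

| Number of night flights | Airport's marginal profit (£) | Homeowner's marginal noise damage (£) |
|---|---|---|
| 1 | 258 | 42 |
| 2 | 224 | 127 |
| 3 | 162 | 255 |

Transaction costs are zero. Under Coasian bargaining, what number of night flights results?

2

Bargaining reaches the level where marginal profit last exceeds marginal noise damage.
That holds through level 2 (224 ≥ 127) but not at 3 (162 < 255).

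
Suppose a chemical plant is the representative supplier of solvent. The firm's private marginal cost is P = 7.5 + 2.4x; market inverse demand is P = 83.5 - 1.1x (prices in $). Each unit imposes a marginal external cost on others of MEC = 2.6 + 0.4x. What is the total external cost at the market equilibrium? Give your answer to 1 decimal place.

$150.8

Market equilibrium (private): 7.5 + 2.4x = 83.5 - 1.1x → x_m = 21.7143.
Total external cost = ∫₀^{x_m} (2.6 + 0.4x) dx = 2.6×21.7143 + ½×0.4×21.7143² = 150.7593.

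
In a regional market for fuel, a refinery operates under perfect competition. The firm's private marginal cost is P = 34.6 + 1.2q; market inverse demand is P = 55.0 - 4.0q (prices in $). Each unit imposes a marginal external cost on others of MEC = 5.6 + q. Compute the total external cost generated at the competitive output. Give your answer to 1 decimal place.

Market equilibrium (private): 34.6 + 1.2q = 55.0 - 4.0q → q_m = 3.9231.
Total external cost = ∫₀^{q_m} (5.6 + 1.0q) dq = 5.6×3.9231 + ½×1.0×3.9231² = 29.6647.

$29.7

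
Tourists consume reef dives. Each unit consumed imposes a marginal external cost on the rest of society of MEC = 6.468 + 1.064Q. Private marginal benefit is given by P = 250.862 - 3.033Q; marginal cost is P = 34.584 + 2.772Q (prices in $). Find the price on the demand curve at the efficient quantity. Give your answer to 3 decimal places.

P = $158.221

Social marginal benefit = demand − MEC = 244.394 - 4.097Q.
Set SMB = MC: 244.394 - 4.097Q = 34.584 + 2.772Q → Q* = 30.5445.
Consumer price on the demand curve at Q*: 250.862 − 3.033×30.5445 = 158.2205.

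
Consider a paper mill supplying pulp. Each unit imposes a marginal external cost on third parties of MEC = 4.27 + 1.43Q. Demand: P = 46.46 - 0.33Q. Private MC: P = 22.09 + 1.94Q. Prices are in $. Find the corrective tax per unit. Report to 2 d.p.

tax = $12.04 per unit

Social marginal cost = private MC + MEC = 26.36 + 3.37Q.
Set SMC = demand: 26.36 + 3.37Q = 46.46 - 0.33Q → Q* = 5.4324.
The Pigouvian tax equals MEC at Q*: 4.27 + 1.43×5.4324 = 12.0383.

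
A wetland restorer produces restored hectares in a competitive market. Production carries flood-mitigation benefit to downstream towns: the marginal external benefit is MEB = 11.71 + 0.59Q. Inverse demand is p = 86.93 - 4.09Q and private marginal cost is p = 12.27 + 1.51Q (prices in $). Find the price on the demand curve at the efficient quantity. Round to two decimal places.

P = $16.42

Social marginal cost = private MC − MEB = 0.56 + 0.92Q.
Set SMC = demand: 0.56 + 0.92Q = 86.93 - 4.09Q → Q* = 17.2395.
Consumer price on the demand curve at Q*: 86.93 − 4.09×17.2395 = 16.4204.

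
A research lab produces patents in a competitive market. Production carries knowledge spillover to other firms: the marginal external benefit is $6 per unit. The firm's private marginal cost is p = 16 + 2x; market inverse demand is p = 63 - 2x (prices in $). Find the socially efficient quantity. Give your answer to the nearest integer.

Social marginal cost = private MC − MEB = 10 + 2x.
Set SMC = demand: 10 + 2x = 63 - 2x → x* = 13.2500.

x* = 13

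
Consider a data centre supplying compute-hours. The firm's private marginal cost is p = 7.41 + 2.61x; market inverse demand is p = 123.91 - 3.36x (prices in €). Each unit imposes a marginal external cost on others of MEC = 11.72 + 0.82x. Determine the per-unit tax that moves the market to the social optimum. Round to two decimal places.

tax = €24.37 per unit

Social marginal cost = private MC + MEC = 19.13 + 3.43x.
Set SMC = demand: 19.13 + 3.43x = 123.91 - 3.36x → x* = 15.4315.
The Pigouvian tax equals MEC at x*: 11.72 + 0.82×15.4315 = 24.3738.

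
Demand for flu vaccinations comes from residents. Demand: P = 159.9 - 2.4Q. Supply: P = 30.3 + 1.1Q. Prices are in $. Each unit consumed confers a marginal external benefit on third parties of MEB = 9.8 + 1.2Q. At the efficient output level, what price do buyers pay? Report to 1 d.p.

P = $14.4

Social marginal benefit = demand + MEB = 169.7 - 1.2Q.
Set SMB = MC: 169.7 - 1.2Q = 30.3 + 1.1Q → Q* = 60.6087.
Consumer price on the demand curve at Q*: 159.9 − 2.4×60.6087 = 14.4391.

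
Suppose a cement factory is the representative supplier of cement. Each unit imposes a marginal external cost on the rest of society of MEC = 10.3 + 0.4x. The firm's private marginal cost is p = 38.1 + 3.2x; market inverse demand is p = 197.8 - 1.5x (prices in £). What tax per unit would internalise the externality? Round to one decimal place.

Social marginal cost = private MC + MEC = 48.4 + 3.6x.
Set SMC = demand: 48.4 + 3.6x = 197.8 - 1.5x → x* = 29.2941.
The Pigouvian tax equals MEC at x*: 10.3 + 0.4×29.2941 = 22.0176.

tax = £22.0 per unit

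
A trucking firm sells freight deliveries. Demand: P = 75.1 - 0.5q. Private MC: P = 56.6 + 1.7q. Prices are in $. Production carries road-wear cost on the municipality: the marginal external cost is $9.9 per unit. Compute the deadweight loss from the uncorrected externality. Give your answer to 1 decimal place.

DWL = $22.3

Market equilibrium (private): 56.6 + 1.7q = 75.1 - 0.5q → q_m = 8.4091.
Social marginal cost = private MC + MEC = 66.5 + 1.7q.
Set SMC = demand: 66.5 + 1.7q = 75.1 - 0.5q → q* = 3.9091.
Between q* and q_m the wedge SMC − demand runs linearly from 0 to MEC(q_m), so the loss is a triangle.
DWL = ½ × 4.5000 × 9.9000 = 22.2750.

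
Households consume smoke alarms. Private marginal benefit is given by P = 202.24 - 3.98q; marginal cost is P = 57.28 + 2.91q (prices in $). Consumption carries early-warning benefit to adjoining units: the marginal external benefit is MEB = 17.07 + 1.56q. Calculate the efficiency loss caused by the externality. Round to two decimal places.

DWL = $233.50

Market equilibrium (private): 57.28 + 2.91q = 202.24 - 3.98q → q_m = 21.0392.
Social marginal benefit = demand + MEB = 219.31 - 2.42q.
Set SMB = MC: 219.31 - 2.42q = 57.28 + 2.91q → q* = 30.3996.
The loss is the area between SMB and MC from q* to q_m; with linear curves that's a triangle of height MEB(q_m).
DWL = ½ × 9.3604 × 49.8911 = 233.5003.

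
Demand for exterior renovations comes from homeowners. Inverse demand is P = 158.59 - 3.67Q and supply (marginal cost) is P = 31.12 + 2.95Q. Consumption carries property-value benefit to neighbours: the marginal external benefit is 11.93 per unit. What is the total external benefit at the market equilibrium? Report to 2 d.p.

229.72

Market equilibrium (private): 31.12 + 2.95Q = 158.59 - 3.67Q → Q_m = 19.2553.
Total external benefit = MEB × Q_m = 11.93 × 19.2553 = 229.7157.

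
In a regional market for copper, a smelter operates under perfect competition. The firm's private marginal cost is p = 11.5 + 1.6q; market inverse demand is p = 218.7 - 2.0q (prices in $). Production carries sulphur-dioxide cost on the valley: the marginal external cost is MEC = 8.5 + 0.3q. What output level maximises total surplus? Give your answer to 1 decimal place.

q* = 50.9

Social marginal cost = private MC + MEC = 20.0 + 1.9q.
Set SMC = demand: 20.0 + 1.9q = 218.7 - 2.0q → q* = 50.9487.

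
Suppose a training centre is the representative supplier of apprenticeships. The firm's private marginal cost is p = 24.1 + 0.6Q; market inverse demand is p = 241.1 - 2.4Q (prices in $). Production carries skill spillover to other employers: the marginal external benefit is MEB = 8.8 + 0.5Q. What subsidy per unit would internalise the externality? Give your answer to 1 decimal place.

Social marginal cost = private MC − MEB = 15.3 + 0.1Q.
Set SMC = demand: 15.3 + 0.1Q = 241.1 - 2.4Q → Q* = 90.3200.
The Pigouvian subsidy equals MEB at Q*: 8.8 + 0.5×90.3200 = 53.9600.

subsidy = $54.0 per unit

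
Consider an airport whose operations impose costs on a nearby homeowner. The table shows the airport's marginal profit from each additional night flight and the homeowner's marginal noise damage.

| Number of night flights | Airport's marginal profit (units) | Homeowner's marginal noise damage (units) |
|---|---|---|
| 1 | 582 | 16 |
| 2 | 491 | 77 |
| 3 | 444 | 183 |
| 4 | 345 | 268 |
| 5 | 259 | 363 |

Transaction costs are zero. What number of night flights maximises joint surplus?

Bargaining reaches the level where marginal profit last exceeds marginal noise damage.
That holds through level 4 (345 ≥ 268) but not at 5 (259 < 363).

4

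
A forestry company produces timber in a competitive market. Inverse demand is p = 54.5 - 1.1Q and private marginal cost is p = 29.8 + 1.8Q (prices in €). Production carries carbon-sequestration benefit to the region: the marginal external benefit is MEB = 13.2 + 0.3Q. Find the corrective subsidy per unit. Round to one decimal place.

Social marginal cost = private MC − MEB = 16.6 + 1.5Q.
Set SMC = demand: 16.6 + 1.5Q = 54.5 - 1.1Q → Q* = 14.5769.
The Pigouvian subsidy equals MEB at Q*: 13.2 + 0.3×14.5769 = 17.5731.

subsidy = €17.6 per unit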